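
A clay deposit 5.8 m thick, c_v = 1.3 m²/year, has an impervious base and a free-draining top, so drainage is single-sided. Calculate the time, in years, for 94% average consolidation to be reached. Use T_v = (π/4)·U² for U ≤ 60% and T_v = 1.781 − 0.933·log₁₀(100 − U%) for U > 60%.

t ≈ 27.3 years

Drainage path length: H_d = H = 5.8 m (single drainage).
U > 60%: T_v = 1.781 − 0.933·log₁₀(100 − 94) = 1.055.
t = T_v·H_d²/c_v = 1.055×5.8²/1.3 = 27.3 years.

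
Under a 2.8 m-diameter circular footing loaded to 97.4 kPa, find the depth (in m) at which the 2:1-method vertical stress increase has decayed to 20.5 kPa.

z ≈ 3.3 m

2:1 spreading — at depth z the loaded area has grown by z in each plan dimension:
qD²/(D+z)² = Δσ_z ⇒ z = D(√(q/Δσ_z) − 1) = 2.8×(√(97.4/20.5) − 1) = 3.303 m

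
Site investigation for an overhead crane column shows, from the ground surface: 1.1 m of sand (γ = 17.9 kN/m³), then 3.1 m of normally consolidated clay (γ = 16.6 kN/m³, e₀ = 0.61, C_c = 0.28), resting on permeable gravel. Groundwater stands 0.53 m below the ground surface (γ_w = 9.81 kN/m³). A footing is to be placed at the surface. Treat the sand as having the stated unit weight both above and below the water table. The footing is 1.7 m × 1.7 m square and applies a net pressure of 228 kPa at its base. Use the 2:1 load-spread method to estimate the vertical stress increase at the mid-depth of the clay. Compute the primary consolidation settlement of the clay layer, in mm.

S_c ≈ 206 mm

Mid-depth of clay below the ground surface: z = 1.1 + 3.1/2 = 2.65 m.
Total vertical stress at mid-clay: σ_v = 17.9×1.1 + 16.6×1.55 = 45.42 kPa.
Pore pressure: u = 9.81×(2.65 − 0.53) = 20.797 kPa.
Initial effective stress: σ'_0 = σ_v − u = 45.42 − 20.797 = 24.623 kPa.
Stress increase at mid-clay by the 2:1 spreading method:
Δσ = qBL/((B+z)(L+z)) = 228×1.7×1.7/((1.7+2.65)(1.7+2.65)) = 34.822 kPa
Final effective stress: σ'_f = σ'_0 + Δσ = 24.623 + 34.822 = 59.445 kPa.
Normally consolidated clay, so the full stress increment lies on the virgin compression line:
S_c = C_c·H/(1+e₀)·log₁₀(σ'_f/σ'_0) = 0.28×3.1/(1+0.61)×log₁₀(59.445/24.623)
    = 0.53913 × 0.38277 = 0.2064 m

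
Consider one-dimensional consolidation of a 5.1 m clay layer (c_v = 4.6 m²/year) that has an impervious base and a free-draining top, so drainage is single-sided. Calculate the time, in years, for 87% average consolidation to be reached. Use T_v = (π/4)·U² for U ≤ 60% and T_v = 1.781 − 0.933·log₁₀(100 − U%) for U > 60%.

Drainage path length: H_d = H = 5.1 m (single drainage).
U > 60%: T_v = 1.781 − 0.933·log₁₀(100 − 87) = 0.74169.
t = T_v·H_d²/c_v = 0.74169×5.1²/4.6 = 4.194 years.

t ≈ 4.19 years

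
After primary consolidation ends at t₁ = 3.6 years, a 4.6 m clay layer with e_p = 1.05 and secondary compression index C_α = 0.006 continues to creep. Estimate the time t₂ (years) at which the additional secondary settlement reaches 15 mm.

S_s = C_α·H/(1+e_p)·log₁₀(t₂/t₁) ⇒ log₁₀(t₂/t₁) = S_s·(1+e_p)/(C_α·H).
log₁₀(t₂/t₁) = 0.015 × (1+1.05) / (0.006×4.6) = 1.114
t₂ = t₁ × 10^1.114 = 3.6 × 13.01 = 46.82 years

t₂ ≈ 46.8 years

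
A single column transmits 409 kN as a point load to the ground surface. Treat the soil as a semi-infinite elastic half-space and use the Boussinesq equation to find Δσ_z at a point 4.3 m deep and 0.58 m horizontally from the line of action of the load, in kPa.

Δσ_z ≈ 10.1 kPa

Boussinesq vertical stress below a point load on an elastic half-space:
Δσ_z = 3P/(2πz²) · [1 + (r/z)²]^(−5/2)
r/z = 0.58/4.3 = 0.13488; [1+(r/z)²]^(−5/2) = 0.95593.
Δσ_z = 3×409/(2π×4.3²) × 0.95593 = 10.562 × 0.95593 = 10.1 kPa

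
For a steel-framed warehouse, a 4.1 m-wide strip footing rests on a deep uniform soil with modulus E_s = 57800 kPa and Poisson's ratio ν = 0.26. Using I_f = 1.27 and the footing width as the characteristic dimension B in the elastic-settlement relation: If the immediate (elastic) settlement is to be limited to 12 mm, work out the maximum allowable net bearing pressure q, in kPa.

S_e = q·B·(1−ν²)/E_s · I_f  ⇒  q = S_e·E_s / (B·(1−ν²)·I_f).
q = 0.012 × 57800 / (4.1 × 0.9324 × 1.27) = 142.9 kPa

q ≈ 143 kPa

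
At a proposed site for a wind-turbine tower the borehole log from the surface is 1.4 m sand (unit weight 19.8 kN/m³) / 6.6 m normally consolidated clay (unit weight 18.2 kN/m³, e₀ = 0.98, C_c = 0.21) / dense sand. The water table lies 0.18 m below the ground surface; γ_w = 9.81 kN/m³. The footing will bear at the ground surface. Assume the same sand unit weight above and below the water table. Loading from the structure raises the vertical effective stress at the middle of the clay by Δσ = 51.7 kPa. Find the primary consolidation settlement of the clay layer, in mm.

S_c ≈ 238 mm

Mid-depth of clay below the ground surface: z = 1.4 + 6.6/2 = 4.7 m.
Total vertical stress at mid-clay: σ_v = 19.8×1.4 + 18.2×3.3 = 87.78 kPa.
Pore pressure: u = 9.81×(4.7 − 0.18) = 44.341 kPa.
Initial effective stress: σ'_0 = σ_v − u = 87.78 − 44.341 = 43.439 kPa.
Final effective stress: σ'_f = σ'_0 + Δσ = 43.439 + 51.7 = 95.139 kPa.
Normally consolidated clay, so the full stress increment lies on the virgin compression line:
S_c = C_c·H/(1+e₀)·log₁₀(σ'_f/σ'_0) = 0.21×6.6/(1+0.98)×log₁₀(95.139/43.439)
    = 0.7 × 0.34048 = 0.2383 m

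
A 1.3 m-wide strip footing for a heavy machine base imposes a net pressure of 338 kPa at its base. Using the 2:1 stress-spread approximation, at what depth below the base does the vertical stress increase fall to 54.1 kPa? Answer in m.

2:1 spreading — at depth z the loaded area has grown by z in each plan dimension:
qB/(B+z) = Δσ_z ⇒ z = qB/Δσ_z − B = 338×1.3/54.1 − 1.3 = 6.822 m

z ≈ 6.82 m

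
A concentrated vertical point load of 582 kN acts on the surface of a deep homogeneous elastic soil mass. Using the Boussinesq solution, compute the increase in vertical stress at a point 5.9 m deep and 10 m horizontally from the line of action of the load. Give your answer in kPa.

Δσ_z ≈ 0.27 kPa

Boussinesq vertical stress below a point load on an elastic half-space:
Δσ_z = 3P/(2πz²) · [1 + (r/z)²]^(−5/2)
r/z = 10/5.9 = 1.6949; [1+(r/z)²]^(−5/2) = 0.033881.
Δσ_z = 3×582/(2π×5.9²) × 0.033881 = 7.9829 × 0.033881 = 0.2705 kPa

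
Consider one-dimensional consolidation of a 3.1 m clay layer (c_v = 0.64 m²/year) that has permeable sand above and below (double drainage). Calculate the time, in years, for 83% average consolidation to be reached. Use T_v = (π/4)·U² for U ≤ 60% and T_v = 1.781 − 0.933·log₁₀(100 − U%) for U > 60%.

t ≈ 2.38 years

Drainage path length: H_d = H/2 = 1.55 m (double drainage).
U > 60%: T_v = 1.781 − 0.933·log₁₀(100 − 83) = 0.63299.
t = T_v·H_d²/c_v = 0.63299×1.55²/0.64 = 2.376 years.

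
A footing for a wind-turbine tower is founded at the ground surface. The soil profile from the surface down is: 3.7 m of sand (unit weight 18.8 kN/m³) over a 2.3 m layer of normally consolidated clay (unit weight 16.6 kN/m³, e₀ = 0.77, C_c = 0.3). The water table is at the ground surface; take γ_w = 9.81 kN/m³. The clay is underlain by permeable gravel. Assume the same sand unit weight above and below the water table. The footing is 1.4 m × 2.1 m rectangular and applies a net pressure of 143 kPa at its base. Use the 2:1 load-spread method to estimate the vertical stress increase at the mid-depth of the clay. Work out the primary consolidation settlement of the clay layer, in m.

Mid-depth of clay below the ground surface: z = 3.7 + 2.3/2 = 4.85 m.
Total vertical stress at mid-clay: σ_v = 18.8×3.7 + 16.6×1.15 = 88.65 kPa.
Pore pressure: u = 9.81×(4.85 − 0) = 47.578 kPa.
Initial effective stress: σ'_0 = σ_v − u = 88.65 − 47.578 = 41.072 kPa.
Stress increase at mid-clay by the 2:1 spreading method:
Δσ = qBL/((B+z)(L+z)) = 143×1.4×2.1/((1.4+4.85)(2.1+4.85)) = 9.6787 kPa
Final effective stress: σ'_f = σ'_0 + Δσ = 41.072 + 9.6787 = 50.751 kPa.
Normally consolidated clay, so the full stress increment lies on the virgin compression line:
S_c = C_c·H/(1+e₀)·log₁₀(σ'_f/σ'_0) = 0.3×2.3/(1+0.77)×log₁₀(50.751/41.072)
    = 0.38983 × 0.091899 = 0.03582 m

S_c ≈ 0.0358 m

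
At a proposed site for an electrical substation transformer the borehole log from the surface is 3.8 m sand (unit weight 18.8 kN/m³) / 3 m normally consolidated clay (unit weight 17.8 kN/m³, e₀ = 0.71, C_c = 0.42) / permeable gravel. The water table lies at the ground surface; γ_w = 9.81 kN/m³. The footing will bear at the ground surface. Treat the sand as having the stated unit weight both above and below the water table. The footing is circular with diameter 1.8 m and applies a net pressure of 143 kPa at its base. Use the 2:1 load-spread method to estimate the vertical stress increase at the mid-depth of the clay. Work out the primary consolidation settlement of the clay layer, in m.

S_c ≈ 0.0581 m

Mid-depth of clay below the ground surface: z = 3.8 + 3/2 = 5.3 m.
Total vertical stress at mid-clay: σ_v = 18.8×3.8 + 17.8×1.5 = 98.14 kPa.
Pore pressure: u = 9.81×(5.3 − 0) = 51.993 kPa.
Initial effective stress: σ'_0 = σ_v − u = 98.14 − 51.993 = 46.147 kPa.
Stress increase at mid-clay by the 2:1 spreading method:
Δσ ≈ qD²/(D+z)² = 143×1.8²/(1.8+5.3)² = 9.191 kPa
Final effective stress: σ'_f = σ'_0 + Δσ = 46.147 + 9.191 = 55.338 kPa.
Normally consolidated clay, so the full stress increment lies on the virgin compression line:
S_c = C_c·H/(1+e₀)·log₁₀(σ'_f/σ'_0) = 0.42×3/(1+0.71)×log₁₀(55.338/46.147)
    = 0.73684 × 0.07888 = 0.05812 m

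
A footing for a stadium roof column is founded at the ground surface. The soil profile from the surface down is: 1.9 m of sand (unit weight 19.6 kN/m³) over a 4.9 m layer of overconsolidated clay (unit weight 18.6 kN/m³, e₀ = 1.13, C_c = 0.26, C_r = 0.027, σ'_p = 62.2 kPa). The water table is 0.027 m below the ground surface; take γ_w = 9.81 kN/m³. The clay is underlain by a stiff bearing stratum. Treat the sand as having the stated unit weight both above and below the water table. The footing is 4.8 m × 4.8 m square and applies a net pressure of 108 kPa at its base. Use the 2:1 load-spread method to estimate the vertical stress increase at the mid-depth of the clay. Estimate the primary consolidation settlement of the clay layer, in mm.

S_c ≈ 42.8 mm

Mid-depth of clay below the ground surface: z = 1.9 + 4.9/2 = 4.35 m.
Total vertical stress at mid-clay: σ_v = 19.6×1.9 + 18.6×2.45 = 82.81 kPa.
Pore pressure: u = 9.81×(4.35 − 0.027) = 42.409 kPa.
Initial effective stress: σ'_0 = σ_v − u = 82.81 − 42.409 = 40.401 kPa.
Stress increase at mid-clay by the 2:1 spreading method:
Δσ = qBL/((B+z)(L+z)) = 108×4.8×4.8/((4.8+4.35)(4.8+4.35)) = 29.721 kPa
Final effective stress: σ'_f = 40.401 + 29.721 = 70.122 kPa.
σ'_f = 70.122 > σ'_p = 62.2 kPa, so the stress path crosses the preconsolidation pressure — recompression up to σ'_p, then virgin compression beyond:
S_c = H/(1+e₀)·[C_r·log₁₀(σ'_p/σ'_0) + C_c·log₁₀(σ'_f/σ'_p)]
    = 4.9/2.13 × [0.027×log₁₀(62.2/40.401) + 0.26×log₁₀(70.122/62.2)]
    = 2.3005 × [0.0050598 + 0.013537] = 0.04278 m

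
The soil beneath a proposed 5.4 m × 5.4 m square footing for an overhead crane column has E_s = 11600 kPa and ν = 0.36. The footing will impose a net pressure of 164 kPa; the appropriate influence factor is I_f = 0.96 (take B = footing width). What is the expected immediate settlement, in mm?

S_e ≈ 63.8 mm

Immediate (elastic) settlement: S_e = q·B·(1−ν²)/E_s · I_f.
S_e = 164 × 5.4 × (1 − 0.36²) / 11600 × 0.96
    = 164 × 5.4 × 0.8704 / 11600 × 0.96
    = 0.06379 m = 63.79 mm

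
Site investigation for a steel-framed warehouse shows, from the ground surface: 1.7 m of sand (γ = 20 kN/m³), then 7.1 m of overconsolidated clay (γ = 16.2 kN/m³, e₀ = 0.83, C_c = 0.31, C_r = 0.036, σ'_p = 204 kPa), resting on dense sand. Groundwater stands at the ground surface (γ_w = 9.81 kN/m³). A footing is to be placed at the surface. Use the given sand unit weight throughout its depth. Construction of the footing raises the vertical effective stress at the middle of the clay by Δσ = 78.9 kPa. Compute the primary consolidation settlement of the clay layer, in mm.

Mid-depth of clay below the ground surface: z = 1.7 + 7.1/2 = 5.25 m.
Total vertical stress at mid-clay: σ_v = 20×1.7 + 16.2×3.55 = 91.51 kPa.
Pore pressure: u = 9.81×(5.25 − 0) = 51.503 kPa.
Initial effective stress: σ'_0 = σ_v − u = 91.51 − 51.503 = 40.007 kPa.
Final effective stress: σ'_f = 40.007 + 78.9 = 118.91 kPa.
σ'_f = 118.91 ≤ σ'_p = 204 kPa, so the clay remains overconsolidated and only the recompression index applies:
S_c = C_r·H/(1+e₀)·log₁₀(σ'_f/σ'_0) = 0.036×7.1/1.83×log₁₀(118.91/40.007)
    = 0.13967 × 0.47308 = 0.06608 m

S_c ≈ 66.1 mm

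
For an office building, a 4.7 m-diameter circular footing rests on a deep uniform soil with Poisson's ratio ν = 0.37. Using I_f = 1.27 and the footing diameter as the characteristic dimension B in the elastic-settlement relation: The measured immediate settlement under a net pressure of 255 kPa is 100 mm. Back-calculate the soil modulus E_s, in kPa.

S_e = q·B·(1−ν²)/E_s · I_f  ⇒  E_s = q·B·(1−ν²)·I_f / S_e.
E_s = 255 × 4.7 × 0.8631 × 1.27 / 0.1 = 13140 kPa

E_s ≈ 13100 kPa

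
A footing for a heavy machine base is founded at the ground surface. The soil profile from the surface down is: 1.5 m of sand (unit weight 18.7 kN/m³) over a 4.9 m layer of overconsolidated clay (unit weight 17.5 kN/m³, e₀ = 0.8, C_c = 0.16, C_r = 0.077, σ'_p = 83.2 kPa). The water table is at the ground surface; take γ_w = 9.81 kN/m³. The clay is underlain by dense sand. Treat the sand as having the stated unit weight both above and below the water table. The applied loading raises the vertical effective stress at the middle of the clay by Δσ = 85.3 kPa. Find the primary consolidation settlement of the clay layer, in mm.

S_c ≈ 152 mm

Mid-depth of clay below the ground surface: z = 1.5 + 4.9/2 = 3.95 m.
Total vertical stress at mid-clay: σ_v = 18.7×1.5 + 17.5×2.45 = 70.925 kPa.
Pore pressure: u = 9.81×(3.95 − 0) = 38.75 kPa.
Initial effective stress: σ'_0 = σ_v − u = 70.925 − 38.75 = 32.175 kPa.
Final effective stress: σ'_f = 32.175 + 85.3 = 117.47 kPa.
σ'_f = 117.47 > σ'_p = 83.2 kPa, so the stress path crosses the preconsolidation pressure — recompression up to σ'_p, then virgin compression beyond:
S_c = H/(1+e₀)·[C_r·log₁₀(σ'_p/σ'_0) + C_c·log₁₀(σ'_f/σ'_p)]
    = 4.9/1.8 × [0.077×log₁₀(83.2/32.175) + 0.16×log₁₀(117.47/83.2)]
    = 2.7222 × [0.031771 + 0.023969] = 0.1517 m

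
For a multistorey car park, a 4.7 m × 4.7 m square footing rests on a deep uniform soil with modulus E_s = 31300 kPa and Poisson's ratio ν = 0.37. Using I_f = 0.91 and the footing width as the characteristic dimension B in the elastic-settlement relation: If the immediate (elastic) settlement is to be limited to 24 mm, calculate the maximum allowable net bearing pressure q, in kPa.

S_e = q·B·(1−ν²)/E_s · I_f  ⇒  q = S_e·E_s / (B·(1−ν²)·I_f).
q = 0.024 × 31300 / (4.7 × 0.8631 × 0.91) = 203.5 kPa

q ≈ 203 kPa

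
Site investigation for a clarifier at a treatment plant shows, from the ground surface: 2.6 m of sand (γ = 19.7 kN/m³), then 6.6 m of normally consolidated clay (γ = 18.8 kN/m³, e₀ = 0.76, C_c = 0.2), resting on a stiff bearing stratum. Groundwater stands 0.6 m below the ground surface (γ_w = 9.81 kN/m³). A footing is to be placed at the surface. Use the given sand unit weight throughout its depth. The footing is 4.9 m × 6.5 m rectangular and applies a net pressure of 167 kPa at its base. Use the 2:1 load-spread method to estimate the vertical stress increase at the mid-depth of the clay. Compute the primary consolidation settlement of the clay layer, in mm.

Mid-depth of clay below the ground surface: z = 2.6 + 6.6/2 = 5.9 m.
Total vertical stress at mid-clay: σ_v = 19.7×2.6 + 18.8×3.3 = 113.26 kPa.
Pore pressure: u = 9.81×(5.9 − 0.6) = 51.993 kPa.
Initial effective stress: σ'_0 = σ_v − u = 113.26 − 51.993 = 61.267 kPa.
Stress increase at mid-clay by the 2:1 spreading method:
Δσ = qBL/((B+z)(L+z)) = 167×4.9×6.5/((4.9+5.9)(6.5+5.9)) = 39.717 kPa
Final effective stress: σ'_f = σ'_0 + Δσ = 61.267 + 39.717 = 100.98 kPa.
Normally consolidated clay, so the full stress increment lies on the virgin compression line:
S_c = C_c·H/(1+e₀)·log₁₀(σ'_f/σ'_0) = 0.2×6.6/(1+0.76)×log₁₀(100.98/61.267)
    = 0.75 × 0.21701 = 0.1628 m

S_c ≈ 163 mm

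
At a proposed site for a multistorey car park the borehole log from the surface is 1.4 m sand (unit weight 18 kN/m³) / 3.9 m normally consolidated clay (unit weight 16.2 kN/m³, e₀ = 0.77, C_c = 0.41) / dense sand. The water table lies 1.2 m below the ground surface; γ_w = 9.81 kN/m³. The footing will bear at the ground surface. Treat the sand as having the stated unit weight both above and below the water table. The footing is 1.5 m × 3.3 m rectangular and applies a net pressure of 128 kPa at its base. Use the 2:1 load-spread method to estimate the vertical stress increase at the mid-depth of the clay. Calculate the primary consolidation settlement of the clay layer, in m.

S_c ≈ 0.172 m

Mid-depth of clay below the ground surface: z = 1.4 + 3.9/2 = 3.35 m.
Total vertical stress at mid-clay: σ_v = 18×1.4 + 16.2×1.95 = 56.79 kPa.
Pore pressure: u = 9.81×(3.35 − 1.2) = 21.091 kPa.
Initial effective stress: σ'_0 = σ_v − u = 56.79 − 21.091 = 35.699 kPa.
Stress increase at mid-clay by the 2:1 spreading method:
Δσ = qBL/((B+z)(L+z)) = 128×1.5×3.3/((1.5+3.35)(3.3+3.35)) = 19.645 kPa
Final effective stress: σ'_f = σ'_0 + Δσ = 35.699 + 19.645 = 55.344 kPa.
Normally consolidated clay, so the full stress increment lies on the virgin compression line:
S_c = C_c·H/(1+e₀)·log₁₀(σ'_f/σ'_0) = 0.41×3.9/(1+0.77)×log₁₀(55.344/35.699)
    = 0.90339 × 0.19041 = 0.172 m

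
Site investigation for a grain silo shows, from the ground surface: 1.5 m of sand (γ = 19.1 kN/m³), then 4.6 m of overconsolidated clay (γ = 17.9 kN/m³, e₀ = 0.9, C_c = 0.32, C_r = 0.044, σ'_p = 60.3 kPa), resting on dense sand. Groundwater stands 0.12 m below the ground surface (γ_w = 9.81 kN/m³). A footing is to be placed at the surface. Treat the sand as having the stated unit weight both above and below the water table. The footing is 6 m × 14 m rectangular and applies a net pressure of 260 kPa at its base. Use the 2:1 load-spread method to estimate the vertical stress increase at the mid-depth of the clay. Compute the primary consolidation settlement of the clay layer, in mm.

Mid-depth of clay below the ground surface: z = 1.5 + 4.6/2 = 3.8 m.
Total vertical stress at mid-clay: σ_v = 19.1×1.5 + 17.9×2.3 = 69.82 kPa.
Pore pressure: u = 9.81×(3.8 − 0.12) = 36.101 kPa.
Initial effective stress: σ'_0 = σ_v − u = 69.82 − 36.101 = 33.719 kPa.
Stress increase at mid-clay by the 2:1 spreading method:
Δσ = qBL/((B+z)(L+z)) = 260×6×14/((6+3.8)(14+3.8)) = 125.2 kPa
Final effective stress: σ'_f = 33.719 + 125.2 = 158.92 kPa.
σ'_f = 158.92 > σ'_p = 60.3 kPa, so the stress path crosses the preconsolidation pressure — recompression up to σ'_p, then virgin compression beyond:
S_c = H/(1+e₀)·[C_r·log₁₀(σ'_p/σ'_0) + C_c·log₁₀(σ'_f/σ'_p)]
    = 4.6/1.9 × [0.044×log₁₀(60.3/33.719) + 0.32×log₁₀(158.92/60.3)]
    = 2.4211 × [0.011107 + 0.13468] = 0.353 m

S_c ≈ 353 mm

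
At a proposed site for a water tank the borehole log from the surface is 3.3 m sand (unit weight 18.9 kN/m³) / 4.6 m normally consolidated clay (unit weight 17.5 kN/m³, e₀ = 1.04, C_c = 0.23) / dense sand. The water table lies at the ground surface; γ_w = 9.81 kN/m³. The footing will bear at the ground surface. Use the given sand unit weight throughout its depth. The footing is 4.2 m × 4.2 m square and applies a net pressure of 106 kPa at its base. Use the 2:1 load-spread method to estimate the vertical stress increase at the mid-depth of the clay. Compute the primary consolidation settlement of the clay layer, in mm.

Mid-depth of clay below the ground surface: z = 3.3 + 4.6/2 = 5.6 m.
Total vertical stress at mid-clay: σ_v = 18.9×3.3 + 17.5×2.3 = 102.62 kPa.
Pore pressure: u = 9.81×(5.6 − 0) = 54.936 kPa.
Initial effective stress: σ'_0 = σ_v − u = 102.62 − 54.936 = 47.684 kPa.
Stress increase at mid-clay by the 2:1 spreading method:
Δσ = qBL/((B+z)(L+z)) = 106×4.2×4.2/((4.2+5.6)(4.2+5.6)) = 19.469 kPa
Final effective stress: σ'_f = σ'_0 + Δσ = 47.684 + 19.469 = 67.153 kPa.
Normally consolidated clay, so the full stress increment lies on the virgin compression line:
S_c = C_c·H/(1+e₀)·log₁₀(σ'_f/σ'_0) = 0.23×4.6/(1+1.04)×log₁₀(67.153/47.684)
    = 0.51863 × 0.14869 = 0.07712 m

S_c ≈ 77.1 mm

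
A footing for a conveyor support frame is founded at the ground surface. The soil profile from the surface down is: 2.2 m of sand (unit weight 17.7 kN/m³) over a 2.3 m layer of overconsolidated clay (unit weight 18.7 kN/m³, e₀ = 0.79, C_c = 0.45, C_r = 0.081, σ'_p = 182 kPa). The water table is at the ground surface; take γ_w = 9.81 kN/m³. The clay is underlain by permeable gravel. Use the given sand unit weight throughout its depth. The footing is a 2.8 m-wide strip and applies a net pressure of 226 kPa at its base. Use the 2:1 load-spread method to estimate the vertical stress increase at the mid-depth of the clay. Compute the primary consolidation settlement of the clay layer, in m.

S_c ≈ 0.0702 m

Mid-depth of clay below the ground surface: z = 2.2 + 2.3/2 = 3.35 m.
Total vertical stress at mid-clay: σ_v = 17.7×2.2 + 18.7×1.15 = 60.445 kPa.
Pore pressure: u = 9.81×(3.35 − 0) = 32.864 kPa.
Initial effective stress: σ'_0 = σ_v − u = 60.445 − 32.864 = 27.581 kPa.
Stress increase at mid-clay by the 2:1 spreading method:
Δσ = qB/(B+z) = 226×2.8/(2.8+3.35) = 102.89 kPa
Final effective stress: σ'_f = 27.581 + 102.89 = 130.47 kPa.
σ'_f = 130.47 ≤ σ'_p = 182 kPa, so the clay remains overconsolidated and only the recompression index applies:
S_c = C_r·H/(1+e₀)·log₁₀(σ'_f/σ'_0) = 0.081×2.3/1.79×log₁₀(130.47/27.581)
    = 0.10408 × 0.6749 = 0.07024 m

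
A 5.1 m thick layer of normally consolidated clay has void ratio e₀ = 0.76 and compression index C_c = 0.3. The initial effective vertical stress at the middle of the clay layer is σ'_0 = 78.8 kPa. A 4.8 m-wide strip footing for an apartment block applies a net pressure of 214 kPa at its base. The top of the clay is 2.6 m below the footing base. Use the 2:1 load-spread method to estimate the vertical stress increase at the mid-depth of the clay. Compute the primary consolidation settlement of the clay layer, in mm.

Mid-depth of clay below the footing base: z = 2.6 + 5.1/2 = 5.15 m.
Stress increase at mid-clay by the 2:1 spreading method:
Δσ = qB/(B+z) = 214×4.8/(4.8+5.15) = 103.24 kPa
Final effective stress: σ'_f = σ'_0 + Δσ = 78.8 + 103.24 = 182.04 kPa.
Normally consolidated clay, so the full stress increment lies on the virgin compression line:
S_c = C_c·H/(1+e₀)·log₁₀(σ'_f/σ'_0) = 0.3×5.1/(1+0.76)×log₁₀(182.04/78.8)
    = 0.86932 × 0.36364 = 0.3161 m

S_c ≈ 316 mm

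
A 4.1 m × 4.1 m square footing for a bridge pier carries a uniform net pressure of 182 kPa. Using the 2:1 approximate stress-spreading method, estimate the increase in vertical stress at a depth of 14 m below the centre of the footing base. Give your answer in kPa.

Δσ_z ≈ 9.34 kPa

By the 2:1 method the load spreads at 1 horizontal : 2 vertical, so at depth z the loaded area has grown by z in each plan dimension:
Δσ = qBL/((B+z)(L+z)) = 182×4.1×4.1/((4.1+14)(4.1+14)) = 9.3386 kPa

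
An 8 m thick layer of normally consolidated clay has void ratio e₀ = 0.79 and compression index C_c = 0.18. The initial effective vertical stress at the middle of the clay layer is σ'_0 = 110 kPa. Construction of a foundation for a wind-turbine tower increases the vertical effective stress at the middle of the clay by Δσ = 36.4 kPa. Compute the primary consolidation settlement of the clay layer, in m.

Final effective stress: σ'_f = σ'_0 + Δσ = 110 + 36.4 = 146.4 kPa.
Normally consolidated clay, so the full stress increment lies on the virgin compression line:
S_c = C_c·H/(1+e₀)·log₁₀(σ'_f/σ'_0) = 0.18×8/(1+0.79)×log₁₀(146.4/110)
    = 0.80447 × 0.12415 = 0.09987 m

S_c ≈ 0.0999 m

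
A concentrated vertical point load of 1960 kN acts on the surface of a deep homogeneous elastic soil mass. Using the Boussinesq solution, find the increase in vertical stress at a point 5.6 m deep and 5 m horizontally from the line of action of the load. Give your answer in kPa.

Δσ_z ≈ 6.89 kPa

Boussinesq vertical stress below a point load on an elastic half-space:
Δσ_z = 3P/(2πz²) · [1 + (r/z)²]^(−5/2)
r/z = 5/5.6 = 0.89286; [1+(r/z)²]^(−5/2) = 0.23095.
Δσ_z = 3×1960/(2π×5.6²) × 0.23095 = 29.842 × 0.23095 = 6.892 kPa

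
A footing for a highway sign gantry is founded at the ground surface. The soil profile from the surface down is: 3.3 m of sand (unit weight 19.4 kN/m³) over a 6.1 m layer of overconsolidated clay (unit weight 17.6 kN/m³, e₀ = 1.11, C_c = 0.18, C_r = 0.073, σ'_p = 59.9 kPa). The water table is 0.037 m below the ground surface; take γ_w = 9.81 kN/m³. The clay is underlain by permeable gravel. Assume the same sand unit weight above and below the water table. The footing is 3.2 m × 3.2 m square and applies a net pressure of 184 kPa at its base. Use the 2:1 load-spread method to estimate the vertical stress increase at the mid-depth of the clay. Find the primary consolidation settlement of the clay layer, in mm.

Mid-depth of clay below the ground surface: z = 3.3 + 6.1/2 = 6.35 m.
Total vertical stress at mid-clay: σ_v = 19.4×3.3 + 17.6×3.05 = 117.7 kPa.
Pore pressure: u = 9.81×(6.35 − 0.037) = 61.931 kPa.
Initial effective stress: σ'_0 = σ_v − u = 117.7 − 61.931 = 55.769 kPa.
Stress increase at mid-clay by the 2:1 spreading method:
Δσ = qBL/((B+z)(L+z)) = 184×3.2×3.2/((3.2+6.35)(3.2+6.35)) = 20.659 kPa
Final effective stress: σ'_f = 55.769 + 20.659 = 76.428 kPa.
σ'_f = 76.428 > σ'_p = 59.9 kPa, so the stress path crosses the preconsolidation pressure — recompression up to σ'_p, then virgin compression beyond:
S_c = H/(1+e₀)·[C_r·log₁₀(σ'_p/σ'_0) + C_c·log₁₀(σ'_f/σ'_p)]
    = 6.1/2.11 × [0.073×log₁₀(59.9/55.769) + 0.18×log₁₀(76.428/59.9)]
    = 2.891 × [0.0022655 + 0.019049] = 0.06162 m

S_c ≈ 61.6 mm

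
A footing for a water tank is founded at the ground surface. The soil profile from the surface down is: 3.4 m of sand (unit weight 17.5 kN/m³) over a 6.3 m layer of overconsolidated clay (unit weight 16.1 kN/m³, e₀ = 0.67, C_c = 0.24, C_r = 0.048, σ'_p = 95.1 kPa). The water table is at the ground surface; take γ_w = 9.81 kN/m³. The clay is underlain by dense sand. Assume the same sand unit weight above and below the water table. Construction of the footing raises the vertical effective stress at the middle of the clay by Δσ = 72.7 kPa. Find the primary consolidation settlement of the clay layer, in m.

Mid-depth of clay below the ground surface: z = 3.4 + 6.3/2 = 6.55 m.
Total vertical stress at mid-clay: σ_v = 17.5×3.4 + 16.1×3.15 = 110.22 kPa.
Pore pressure: u = 9.81×(6.55 − 0) = 64.255 kPa.
Initial effective stress: σ'_0 = σ_v − u = 110.22 − 64.255 = 45.965 kPa.
Final effective stress: σ'_f = 45.965 + 72.7 = 118.67 kPa.
σ'_f = 118.67 > σ'_p = 95.1 kPa, so the stress path crosses the preconsolidation pressure — recompression up to σ'_p, then virgin compression beyond:
S_c = H/(1+e₀)·[C_r·log₁₀(σ'_p/σ'_0) + C_c·log₁₀(σ'_f/σ'_p)]
    = 6.3/1.67 × [0.048×log₁₀(95.1/45.965) + 0.24×log₁₀(118.67/95.1)]
    = 3.7725 × [0.015156 + 0.023079] = 0.1442 m

S_c ≈ 0.144 m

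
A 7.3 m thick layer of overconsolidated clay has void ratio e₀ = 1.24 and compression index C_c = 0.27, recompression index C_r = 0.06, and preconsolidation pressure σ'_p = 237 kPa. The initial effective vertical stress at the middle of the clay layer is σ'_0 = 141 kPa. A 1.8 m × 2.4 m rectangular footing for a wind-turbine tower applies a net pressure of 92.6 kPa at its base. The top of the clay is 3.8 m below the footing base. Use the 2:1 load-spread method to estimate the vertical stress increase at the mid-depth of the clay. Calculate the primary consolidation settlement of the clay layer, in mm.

S_c ≈ 2.6 mm

Mid-depth of clay below the footing base: z = 3.8 + 7.3/2 = 7.45 m.
Stress increase at mid-clay by the 2:1 spreading method:
Δσ = qBL/((B+z)(L+z)) = 92.6×1.8×2.4/((1.8+7.45)(2.4+7.45)) = 4.3905 kPa
Final effective stress: σ'_f = 141 + 4.3905 = 145.39 kPa.
σ'_f = 145.39 ≤ σ'_p = 237 kPa, so the clay remains overconsolidated and only the recompression index applies:
S_c = C_r·H/(1+e₀)·log₁₀(σ'_f/σ'_0) = 0.06×7.3/2.24×log₁₀(145.39/141)
    = 0.19553 × 0.013315 = 0.002604 m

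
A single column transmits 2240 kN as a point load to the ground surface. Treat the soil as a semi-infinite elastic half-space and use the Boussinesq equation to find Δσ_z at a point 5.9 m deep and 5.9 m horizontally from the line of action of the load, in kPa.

Δσ_z ≈ 5.43 kPa

Boussinesq vertical stress below a point load on an elastic half-space:
Δσ_z = 3P/(2πz²) · [1 + (r/z)²]^(−5/2)
r/z = 5.9/5.9 = 1; [1+(r/z)²]^(−5/2) = 0.17678.
Δσ_z = 3×2240/(2π×5.9²) × 0.17678 = 30.725 × 0.17678 = 5.432 kPa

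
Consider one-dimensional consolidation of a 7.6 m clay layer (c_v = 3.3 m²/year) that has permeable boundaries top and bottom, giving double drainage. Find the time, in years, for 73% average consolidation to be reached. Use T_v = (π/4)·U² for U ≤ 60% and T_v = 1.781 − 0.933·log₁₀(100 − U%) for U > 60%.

Drainage path length: H_d = H/2 = 3.8 m (double drainage).
U > 60%: T_v = 1.781 − 0.933·log₁₀(100 − 73) = 0.44554.
t = T_v·H_d²/c_v = 0.44554×3.8²/3.3 = 1.95 years.

t ≈ 1.95 years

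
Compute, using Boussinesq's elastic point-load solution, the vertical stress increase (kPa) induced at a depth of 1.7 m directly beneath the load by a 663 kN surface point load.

Δσ_z ≈ 110 kPa

Boussinesq vertical stress below a point load on an elastic half-space:
Δσ_z = 3P/(2πz²) · [1 + (r/z)²]^(−5/2)
r/z = 0/1.7 = 0; [1+(r/z)²]^(−5/2) = 1.
Δσ_z = 3×663/(2π×1.7²) × 1 = 109.54 × 1 = 109.5 kPa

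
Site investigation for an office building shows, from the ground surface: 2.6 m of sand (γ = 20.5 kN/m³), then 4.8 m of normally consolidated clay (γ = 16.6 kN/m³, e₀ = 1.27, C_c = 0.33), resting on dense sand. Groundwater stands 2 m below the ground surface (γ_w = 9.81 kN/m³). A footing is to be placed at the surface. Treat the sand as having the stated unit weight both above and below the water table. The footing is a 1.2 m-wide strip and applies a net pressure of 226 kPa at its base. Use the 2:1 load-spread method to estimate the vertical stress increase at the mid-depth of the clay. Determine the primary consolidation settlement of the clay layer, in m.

Mid-depth of clay below the ground surface: z = 2.6 + 4.8/2 = 5 m.
Total vertical stress at mid-clay: σ_v = 20.5×2.6 + 16.6×2.4 = 93.14 kPa.
Pore pressure: u = 9.81×(5 − 2) = 29.43 kPa.
Initial effective stress: σ'_0 = σ_v − u = 93.14 − 29.43 = 63.71 kPa.
Stress increase at mid-clay by the 2:1 spreading method:
Δσ = qB/(B+z) = 226×1.2/(1.2+5) = 43.742 kPa
Final effective stress: σ'_f = σ'_0 + Δσ = 63.71 + 43.742 = 107.45 kPa.
Normally consolidated clay, so the full stress increment lies on the virgin compression line:
S_c = C_c·H/(1+e₀)·log₁₀(σ'_f/σ'_0) = 0.33×4.8/(1+1.27)×log₁₀(107.45/63.71)
    = 0.6978 × 0.227 = 0.1584 m

S_c ≈ 0.158 m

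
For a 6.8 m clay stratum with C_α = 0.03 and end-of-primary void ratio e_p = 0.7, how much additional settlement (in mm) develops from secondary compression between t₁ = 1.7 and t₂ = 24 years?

S_s ≈ 138 mm

Secondary compression: S_s = C_α·H/(1+e_p)·log₁₀(t₂/t₁)
S_s = 0.03×6.8/(1+0.7)×log₁₀(24/1.7)
    = 0.12 × 1.15 = 0.138 m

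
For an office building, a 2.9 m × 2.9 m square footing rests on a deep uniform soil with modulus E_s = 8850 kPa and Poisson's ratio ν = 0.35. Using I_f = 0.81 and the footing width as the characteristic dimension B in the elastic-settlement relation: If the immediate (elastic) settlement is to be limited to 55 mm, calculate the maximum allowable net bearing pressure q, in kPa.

S_e = q·B·(1−ν²)/E_s · I_f  ⇒  q = S_e·E_s / (B·(1−ν²)·I_f).
q = 0.055 × 8850 / (2.9 × 0.8775 × 0.81) = 236.1 kPa

q ≈ 236 kPa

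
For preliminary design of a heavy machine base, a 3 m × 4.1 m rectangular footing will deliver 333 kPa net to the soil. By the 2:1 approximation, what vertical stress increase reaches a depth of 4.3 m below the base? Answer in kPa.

Δσ_z ≈ 66.8 kPa

By the 2:1 method the load spreads at 1 horizontal : 2 vertical, so at depth z the loaded area has grown by z in each plan dimension:
Δσ = qBL/((B+z)(L+z)) = 333×3×4.1/((3+4.3)(4.1+4.3)) = 66.795 kPa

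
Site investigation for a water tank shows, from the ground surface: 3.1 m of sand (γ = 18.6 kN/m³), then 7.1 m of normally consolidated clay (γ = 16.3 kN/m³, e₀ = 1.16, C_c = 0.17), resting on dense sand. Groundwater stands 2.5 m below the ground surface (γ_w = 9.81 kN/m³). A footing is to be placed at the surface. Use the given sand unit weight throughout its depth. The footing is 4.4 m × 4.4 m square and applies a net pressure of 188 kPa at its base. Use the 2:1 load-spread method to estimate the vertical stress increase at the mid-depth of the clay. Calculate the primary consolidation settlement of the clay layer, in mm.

S_c ≈ 81.4 mm

Mid-depth of clay below the ground surface: z = 3.1 + 7.1/2 = 6.65 m.
Total vertical stress at mid-clay: σ_v = 18.6×3.1 + 16.3×3.55 = 115.53 kPa.
Pore pressure: u = 9.81×(6.65 − 2.5) = 40.712 kPa.
Initial effective stress: σ'_0 = σ_v − u = 115.53 − 40.712 = 74.818 kPa.
Stress increase at mid-clay by the 2:1 spreading method:
Δσ = qBL/((B+z)(L+z)) = 188×4.4×4.4/((4.4+6.65)(4.4+6.65)) = 29.808 kPa
Final effective stress: σ'_f = σ'_0 + Δσ = 74.818 + 29.808 = 104.63 kPa.
Normally consolidated clay, so the full stress increment lies on the virgin compression line:
S_c = C_c·H/(1+e₀)·log₁₀(σ'_f/σ'_0) = 0.17×7.1/(1+1.16)×log₁₀(104.63/74.818)
    = 0.5588 × 0.14565 = 0.08139 m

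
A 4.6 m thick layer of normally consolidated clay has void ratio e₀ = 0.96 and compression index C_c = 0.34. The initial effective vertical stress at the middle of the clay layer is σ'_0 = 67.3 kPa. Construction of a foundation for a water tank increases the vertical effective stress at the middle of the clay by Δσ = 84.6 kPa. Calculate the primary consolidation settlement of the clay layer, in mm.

S_c ≈ 282 mm

Final effective stress: σ'_f = σ'_0 + Δσ = 67.3 + 84.6 = 151.9 kPa.
Normally consolidated clay, so the full stress increment lies on the virgin compression line:
S_c = C_c·H/(1+e₀)·log₁₀(σ'_f/σ'_0) = 0.34×4.6/(1+0.96)×log₁₀(151.9/67.3)
    = 0.79796 × 0.35354 = 0.2821 m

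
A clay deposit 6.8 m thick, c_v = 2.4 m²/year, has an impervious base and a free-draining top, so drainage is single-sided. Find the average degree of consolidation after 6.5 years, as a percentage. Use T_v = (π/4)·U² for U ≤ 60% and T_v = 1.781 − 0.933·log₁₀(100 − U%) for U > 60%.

Drainage path length: H_d = H = 6.8 m (single drainage).
T_v = c_v·t/H_d² = 2.4×6.5/6.8² = 0.33737.
T_v = 0.33737 corresponds to the U > 60% branch:
U = 1 − 10^((1.781 − T_v)/0.933)/100 = 0.6474

U ≈ 64.7 %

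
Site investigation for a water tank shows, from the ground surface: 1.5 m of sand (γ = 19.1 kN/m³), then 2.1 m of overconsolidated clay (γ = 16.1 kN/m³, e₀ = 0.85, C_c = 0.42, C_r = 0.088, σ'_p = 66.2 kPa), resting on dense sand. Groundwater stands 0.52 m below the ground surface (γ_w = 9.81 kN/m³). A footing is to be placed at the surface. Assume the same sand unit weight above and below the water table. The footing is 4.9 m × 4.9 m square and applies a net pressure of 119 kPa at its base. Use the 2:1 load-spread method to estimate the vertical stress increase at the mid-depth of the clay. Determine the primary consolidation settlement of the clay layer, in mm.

S_c ≈ 72.8 mm

Mid-depth of clay below the ground surface: z = 1.5 + 2.1/2 = 2.55 m.
Total vertical stress at mid-clay: σ_v = 19.1×1.5 + 16.1×1.05 = 45.555 kPa.
Pore pressure: u = 9.81×(2.55 − 0.52) = 19.914 kPa.
Initial effective stress: σ'_0 = σ_v − u = 45.555 − 19.914 = 25.641 kPa.
Stress increase at mid-clay by the 2:1 spreading method:
Δσ = qBL/((B+z)(L+z)) = 119×4.9×4.9/((4.9+2.55)(4.9+2.55)) = 51.479 kPa
Final effective stress: σ'_f = 25.641 + 51.479 = 77.12 kPa.
σ'_f = 77.12 > σ'_p = 66.2 kPa, so the stress path crosses the preconsolidation pressure — recompression up to σ'_p, then virgin compression beyond:
S_c = H/(1+e₀)·[C_r·log₁₀(σ'_p/σ'_0) + C_c·log₁₀(σ'_f/σ'_p)]
    = 2.1/1.85 × [0.088×log₁₀(66.2/25.641) + 0.42×log₁₀(77.12/66.2)]
    = 1.1351 × [0.036249 + 0.02785] = 0.07276 m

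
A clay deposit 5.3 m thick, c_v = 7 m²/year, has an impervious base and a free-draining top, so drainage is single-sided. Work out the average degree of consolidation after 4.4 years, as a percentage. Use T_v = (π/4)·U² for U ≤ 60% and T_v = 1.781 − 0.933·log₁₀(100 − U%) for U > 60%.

Drainage path length: H_d = H = 5.3 m (single drainage).
T_v = c_v·t/H_d² = 7×4.4/5.3² = 1.0965.
T_v = 1.0965 corresponds to the U > 60% branch:
U = 1 − 10^((1.781 − T_v)/0.933)/100 = 0.9458

U ≈ 94.6 %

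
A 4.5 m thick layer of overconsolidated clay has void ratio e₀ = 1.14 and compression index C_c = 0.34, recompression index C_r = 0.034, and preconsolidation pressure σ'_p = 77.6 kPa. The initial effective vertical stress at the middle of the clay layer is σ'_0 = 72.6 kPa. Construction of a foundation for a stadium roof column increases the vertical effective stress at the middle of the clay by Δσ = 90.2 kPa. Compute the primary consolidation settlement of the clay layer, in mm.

Final effective stress: σ'_f = 72.6 + 90.2 = 162.8 kPa.
σ'_f = 162.8 > σ'_p = 77.6 kPa, so the stress path crosses the preconsolidation pressure — recompression up to σ'_p, then virgin compression beyond:
S_c = H/(1+e₀)·[C_r·log₁₀(σ'_p/σ'_0) + C_c·log₁₀(σ'_f/σ'_p)]
    = 4.5/2.14 × [0.034×log₁₀(77.6/72.6) + 0.34×log₁₀(162.8/77.6)]
    = 2.1028 × [0.00098345 + 0.10941] = 0.2321 m

S_c ≈ 232 mm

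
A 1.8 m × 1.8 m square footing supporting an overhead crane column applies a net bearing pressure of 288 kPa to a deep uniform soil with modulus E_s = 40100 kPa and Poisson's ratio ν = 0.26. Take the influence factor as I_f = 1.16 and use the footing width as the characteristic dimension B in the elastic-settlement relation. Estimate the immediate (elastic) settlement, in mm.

S_e ≈ 14 mm

Immediate (elastic) settlement: S_e = q·B·(1−ν²)/E_s · I_f.
S_e = 288 × 1.8 × (1 − 0.26²) / 40100 × 1.16
    = 288 × 1.8 × 0.9324 / 40100 × 1.16
    = 0.01398 m = 13.98 mm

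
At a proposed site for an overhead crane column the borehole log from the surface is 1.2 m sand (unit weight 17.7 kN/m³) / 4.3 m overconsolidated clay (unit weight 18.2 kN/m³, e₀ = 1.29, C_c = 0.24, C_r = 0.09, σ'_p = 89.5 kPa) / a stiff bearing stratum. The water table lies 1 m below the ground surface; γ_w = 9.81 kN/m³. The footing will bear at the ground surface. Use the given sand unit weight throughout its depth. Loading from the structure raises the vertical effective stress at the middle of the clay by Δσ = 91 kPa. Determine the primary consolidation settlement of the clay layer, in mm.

Mid-depth of clay below the ground surface: z = 1.2 + 4.3/2 = 3.35 m.
Total vertical stress at mid-clay: σ_v = 17.7×1.2 + 18.2×2.15 = 60.37 kPa.
Pore pressure: u = 9.81×(3.35 − 1) = 23.054 kPa.
Initial effective stress: σ'_0 = σ_v − u = 60.37 − 23.054 = 37.316 kPa.
Final effective stress: σ'_f = 37.316 + 91 = 128.32 kPa.
σ'_f = 128.32 > σ'_p = 89.5 kPa, so the stress path crosses the preconsolidation pressure — recompression up to σ'_p, then virgin compression beyond:
S_c = H/(1+e₀)·[C_r·log₁₀(σ'_p/σ'_0) + C_c·log₁₀(σ'_f/σ'_p)]
    = 4.3/2.29 × [0.09×log₁₀(89.5/37.316) + 0.24×log₁₀(128.32/89.5)]
    = 1.8777 × [0.034194 + 0.037553] = 0.1347 m

S_c ≈ 135 mm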